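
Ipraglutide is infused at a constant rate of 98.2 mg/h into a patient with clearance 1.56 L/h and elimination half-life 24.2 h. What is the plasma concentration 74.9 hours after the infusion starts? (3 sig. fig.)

55.6 µg/mL

Css = rate / CL = 98.2 / 1.56 = 62.95 µg/mL
k = ln 2 / 24.2 = 0.02864 h⁻¹
C(t) = Css (1 − e^(−kt)) = 62.95 × (1 − e^(−2.145)) = 62.95 × 0.8830 ≈ 55.6 µg/mL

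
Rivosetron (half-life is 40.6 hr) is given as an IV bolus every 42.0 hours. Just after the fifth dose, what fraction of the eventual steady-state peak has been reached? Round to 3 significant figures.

0.972

k = ln 2 / 40.6 = 0.01707 hr⁻¹
f_n = 1 − e^(−nkτ) = 1 − e^(−5 × 0.01707 × 42.0) = 1 − e^(−3.585) = 1 − 0.02773 ≈ 0.972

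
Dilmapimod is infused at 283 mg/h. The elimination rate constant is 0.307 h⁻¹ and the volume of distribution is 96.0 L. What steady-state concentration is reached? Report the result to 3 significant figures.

9.60 µg/mL

CL = k · V = 0.307 × 96.0 = 29.47 L/h
Css = rate / CL = 283 / 29.47 ≈ 9.60 µg/mL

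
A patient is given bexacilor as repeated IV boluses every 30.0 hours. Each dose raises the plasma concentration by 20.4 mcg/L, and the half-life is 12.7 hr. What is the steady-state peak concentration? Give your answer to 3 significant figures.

25.3 mcg/L

k = ln 2 / 12.7 = 0.05458 hr⁻¹
Fraction remaining after one interval: e^(−kτ) = e^(−0.05458 × 30.0) = 0.1945
R = 1 / (1 − 0.1945) = 1.241
Css,max = 20.4 × 1.241 ≈ 25.3 mcg/L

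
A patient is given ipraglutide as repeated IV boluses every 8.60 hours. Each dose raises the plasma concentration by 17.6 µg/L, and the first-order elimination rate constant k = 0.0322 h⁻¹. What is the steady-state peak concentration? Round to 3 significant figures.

Fraction remaining after one interval: e^(−kτ) = e^(−0.03220 × 8.60) = 0.7581
R = 1 / (1 − 0.7581) = 4.134
Css,max = 17.6 × 4.134 ≈ 72.8 µg/L

72.8 µg/L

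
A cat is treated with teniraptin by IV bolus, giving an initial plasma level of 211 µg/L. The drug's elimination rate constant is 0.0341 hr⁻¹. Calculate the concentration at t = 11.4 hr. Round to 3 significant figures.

C(t) = C₀ e^(−kt) = 211 × e^(−0.03410 × 11.4) = 211 × e^(−0.3887) = 211 × 0.6779 ≈ 143 µg/L

143 µg/L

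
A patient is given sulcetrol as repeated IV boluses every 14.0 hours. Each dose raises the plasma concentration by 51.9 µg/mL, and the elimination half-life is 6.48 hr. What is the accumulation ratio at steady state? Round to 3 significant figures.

k = ln 2 / 6.48 = 0.1070 hr⁻¹
Fraction remaining after one interval: e^(−kτ) = e^(−0.1070 × 14.0) = 0.2237
R = 1 / (1 − 0.2237) = 1 / 0.7763 ≈ 1.29

1.29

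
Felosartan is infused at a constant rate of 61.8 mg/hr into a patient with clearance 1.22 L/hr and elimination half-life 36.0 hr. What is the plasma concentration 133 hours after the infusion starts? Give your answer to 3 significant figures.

Css = rate / CL = 61.8 / 1.22 = 50.66 mg/L
k = ln 2 / 36.0 = 0.01925 hr⁻¹
C(t) = Css (1 − e^(−kt)) = 50.66 × (1 − e^(−2.561)) = 50.66 × 0.9228 ≈ 46.7 mg/L

46.7 mg/L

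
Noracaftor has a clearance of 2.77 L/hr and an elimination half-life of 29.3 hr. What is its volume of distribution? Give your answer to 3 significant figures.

k = ln 2 / t½ = ln 2 / 29.3 = 0.02366 hr⁻¹
V = CL / k = 2.77 / 0.02366 ≈ 117 L

117 L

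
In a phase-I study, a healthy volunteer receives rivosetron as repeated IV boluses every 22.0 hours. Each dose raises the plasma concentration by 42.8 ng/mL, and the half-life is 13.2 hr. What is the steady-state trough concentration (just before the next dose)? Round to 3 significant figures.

k = ln 2 / 13.2 = 0.05251 hr⁻¹
Fraction remaining after one interval: e^(−kτ) = e^(−0.05251 × 22.0) = 0.3150
R = 1 / (1 − 0.3150) = 1.460
Css,max = 42.8 × 1.460 = 62.48 ng/mL
Css,min = Css,max × e^(−kτ) = 62.48 × 0.3150 ≈ 19.7 ng/mL

19.7 ng/mL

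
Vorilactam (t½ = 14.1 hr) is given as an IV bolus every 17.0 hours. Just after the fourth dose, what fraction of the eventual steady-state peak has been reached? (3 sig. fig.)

k = ln 2 / 14.1 = 0.04916 hr⁻¹
f_n = 1 − e^(−nkτ) = 1 − e^(−4 × 0.04916 × 17.0) = 1 − e^(−3.343) = 1 − 0.03534 ≈ 0.965

0.965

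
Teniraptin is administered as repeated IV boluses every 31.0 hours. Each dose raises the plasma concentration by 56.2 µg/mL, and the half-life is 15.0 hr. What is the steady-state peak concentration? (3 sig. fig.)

k = ln 2 / 15.0 = 0.04621 hr⁻¹
Fraction remaining after one interval: e^(−kτ) = e^(−0.04621 × 31.0) = 0.2387
R = 1 / (1 − 0.2387) = 1.314
Css,max = 56.2 × 1.314 ≈ 73.8 µg/mL

73.8 µg/mL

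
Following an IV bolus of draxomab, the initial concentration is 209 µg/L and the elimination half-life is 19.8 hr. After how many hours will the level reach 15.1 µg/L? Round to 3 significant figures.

75.1 hours

k = ln 2 / 19.8 = 0.03501 hr⁻¹
C(t) = C₀ e^(−kt)  ⇒  t = ln(C₀/C) / k
t = ln(209/15.1) / 0.03501 = 2.628 / 0.03501 ≈ 75.1 hours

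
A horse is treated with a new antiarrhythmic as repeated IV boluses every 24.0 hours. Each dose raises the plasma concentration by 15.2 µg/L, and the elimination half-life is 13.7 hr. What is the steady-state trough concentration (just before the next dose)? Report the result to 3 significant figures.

6.42 µg/L

k = ln 2 / 13.7 = 0.05059 hr⁻¹
Fraction remaining after one interval: e^(−kτ) = e^(−0.05059 × 24.0) = 0.2969
R = 1 / (1 − 0.2969) = 1.422
Css,max = 15.2 × 1.422 = 21.62 µg/L
Css,min = Css,max × e^(−kτ) = 21.62 × 0.2969 ≈ 6.42 µg/L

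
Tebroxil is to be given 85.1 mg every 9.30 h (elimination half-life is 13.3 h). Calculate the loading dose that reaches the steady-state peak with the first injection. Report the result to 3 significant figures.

k = ln 2 / 13.3 = 0.05212 h⁻¹
Accumulation ratio R = 1 / (1 − e^(−kτ)) = 1 / (1 − e^(−0.05212×9.30)) = 1 / (1 − 0.6159) = 2.603
Loading dose = maintenance dose × R = 85.1 × 2.603 ≈ 222 mg

222 mg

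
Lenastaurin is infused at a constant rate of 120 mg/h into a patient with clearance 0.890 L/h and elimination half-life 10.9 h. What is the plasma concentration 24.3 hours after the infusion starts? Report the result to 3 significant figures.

Css = rate / CL = 120 / 0.890 = 134.8 µg/mL
k = ln 2 / 10.9 = 0.06359 h⁻¹
C(t) = Css (1 − e^(−kt)) = 134.8 × (1 − e^(−1.545)) = 134.8 × 0.7867 ≈ 106 µg/mL

106 µg/mL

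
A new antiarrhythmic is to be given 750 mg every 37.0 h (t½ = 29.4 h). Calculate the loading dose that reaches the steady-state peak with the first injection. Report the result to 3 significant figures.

1290 mg

k = ln 2 / 29.4 = 0.02358 h⁻¹
Accumulation ratio R = 1 / (1 − e^(−kτ)) = 1 / (1 − e^(−0.02358×37.0)) = 1 / (1 − 0.4180) = 1.718
Loading dose = maintenance dose × R = 750 × 1.718 ≈ 1290 mg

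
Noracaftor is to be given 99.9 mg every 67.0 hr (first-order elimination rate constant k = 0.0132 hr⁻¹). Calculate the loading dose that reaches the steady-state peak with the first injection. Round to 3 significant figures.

170 mg

Accumulation ratio R = 1 / (1 − e^(−kτ)) = 1 / (1 − e^(−0.01320×67.0)) = 1 / (1 − 0.4130) = 1.703
Loading dose = maintenance dose × R = 99.9 × 1.703 ≈ 170 mg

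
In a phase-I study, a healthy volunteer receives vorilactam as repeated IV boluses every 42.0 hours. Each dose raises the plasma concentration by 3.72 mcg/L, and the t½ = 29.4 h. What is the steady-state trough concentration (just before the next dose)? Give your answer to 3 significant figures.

2.20 mcg/L

k = ln 2 / 29.4 = 0.02358 h⁻¹
Fraction remaining after one interval: e^(−kτ) = e^(−0.02358 × 42.0) = 0.3715
R = 1 / (1 − 0.3715) = 1.591
Css,max = 3.72 × 1.591 = 5.919 mcg/L
Css,min = Css,max × e^(−kτ) = 5.919 × 0.3715 ≈ 2.20 mcg/L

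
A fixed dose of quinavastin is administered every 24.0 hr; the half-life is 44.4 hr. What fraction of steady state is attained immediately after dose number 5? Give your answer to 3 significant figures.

0.846

k = ln 2 / 44.4 = 0.01561 hr⁻¹
f_n = 1 − e^(−nkτ) = 1 − e^(−5 × 0.01561 × 24.0) = 1 − e^(−1.873) = 1 − 0.1536 ≈ 0.846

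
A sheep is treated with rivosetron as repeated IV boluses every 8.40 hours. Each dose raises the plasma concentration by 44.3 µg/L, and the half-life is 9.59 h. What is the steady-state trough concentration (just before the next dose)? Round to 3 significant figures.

53.0 µg/L

k = ln 2 / 9.59 = 0.07228 h⁻¹
Fraction remaining after one interval: e^(−kτ) = e^(−0.07228 × 8.40) = 0.5449
R = 1 / (1 − 0.5449) = 2.197
Css,max = 44.3 × 2.197 = 97.34 µg/L
Css,min = Css,max × e^(−kτ) = 97.34 × 0.5449 ≈ 53.0 µg/L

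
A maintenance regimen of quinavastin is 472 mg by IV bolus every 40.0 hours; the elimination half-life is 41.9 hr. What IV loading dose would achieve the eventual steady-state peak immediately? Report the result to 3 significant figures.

k = ln 2 / 41.9 = 0.01654 hr⁻¹
Accumulation ratio R = 1 / (1 − e^(−kτ)) = 1 / (1 − e^(−0.01654×40.0)) = 1 / (1 − 0.5160) = 2.066
Loading dose = maintenance dose × R = 472 × 2.066 ≈ 975 mg

975 mg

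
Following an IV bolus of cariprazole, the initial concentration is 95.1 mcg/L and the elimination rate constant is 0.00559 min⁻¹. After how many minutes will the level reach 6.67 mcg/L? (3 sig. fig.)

C(t) = C₀ e^(−kt)  ⇒  t = ln(C₀/C) / k
t = ln(95.1/6.67) / 0.005590 = 2.657 / 0.005590 ≈ 475 minutes

475 minutes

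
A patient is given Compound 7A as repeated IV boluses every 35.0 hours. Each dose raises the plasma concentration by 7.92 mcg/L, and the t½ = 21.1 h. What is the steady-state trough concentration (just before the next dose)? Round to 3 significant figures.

3.67 mcg/L

k = ln 2 / 21.1 = 0.03285 h⁻¹
Fraction remaining after one interval: e^(−kτ) = e^(−0.03285 × 35.0) = 0.3167
R = 1 / (1 − 0.3167) = 1.464
Css,max = 7.92 × 1.464 = 11.59 mcg/L
Css,min = Css,max × e^(−kτ) = 11.59 × 0.3167 ≈ 3.67 mcg/L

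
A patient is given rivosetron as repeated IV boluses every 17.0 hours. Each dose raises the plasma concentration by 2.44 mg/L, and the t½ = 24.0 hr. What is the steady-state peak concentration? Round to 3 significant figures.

6.29 mg/L

k = ln 2 / 24.0 = 0.02888 hr⁻¹
Fraction remaining after one interval: e^(−kτ) = e^(−0.02888 × 17.0) = 0.6120
R = 1 / (1 − 0.6120) = 2.577
Css,max = 2.44 × 2.577 ≈ 6.29 mg/L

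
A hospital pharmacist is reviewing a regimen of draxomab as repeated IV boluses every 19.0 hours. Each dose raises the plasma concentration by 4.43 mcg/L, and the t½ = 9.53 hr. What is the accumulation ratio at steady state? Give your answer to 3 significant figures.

k = ln 2 / 9.53 = 0.07273 hr⁻¹
Fraction remaining after one interval: e^(−kτ) = e^(−0.07273 × 19.0) = 0.2511
R = 1 / (1 − 0.2511) = 1 / 0.7489 ≈ 1.34

1.34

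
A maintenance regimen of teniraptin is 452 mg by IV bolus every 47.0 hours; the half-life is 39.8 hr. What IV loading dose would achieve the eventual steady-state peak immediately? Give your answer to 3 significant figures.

k = ln 2 / 39.8 = 0.01742 hr⁻¹
Accumulation ratio R = 1 / (1 − e^(−kτ)) = 1 / (1 − e^(−0.01742×47.0)) = 1 / (1 − 0.4411) = 1.789
Loading dose = maintenance dose × R = 452 × 1.789 ≈ 809 mg

809 mg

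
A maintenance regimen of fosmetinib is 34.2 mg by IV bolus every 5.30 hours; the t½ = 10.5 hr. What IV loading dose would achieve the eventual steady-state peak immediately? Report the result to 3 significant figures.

116 mg

k = ln 2 / 10.5 = 0.06601 hr⁻¹
Accumulation ratio R = 1 / (1 − e^(−kτ)) = 1 / (1 − e^(−0.06601×5.30)) = 1 / (1 − 0.7048) = 3.387
Loading dose = maintenance dose × R = 34.2 × 3.387 ≈ 116 mg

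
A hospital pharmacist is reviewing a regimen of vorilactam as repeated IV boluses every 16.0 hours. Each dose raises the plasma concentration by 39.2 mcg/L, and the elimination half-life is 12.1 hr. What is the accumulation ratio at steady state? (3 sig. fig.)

1.67

k = ln 2 / 12.1 = 0.05728 hr⁻¹
Fraction remaining after one interval: e^(−kτ) = e^(−0.05728 × 16.0) = 0.3999
R = 1 / (1 − 0.3999) = 1 / 0.6001 ≈ 1.67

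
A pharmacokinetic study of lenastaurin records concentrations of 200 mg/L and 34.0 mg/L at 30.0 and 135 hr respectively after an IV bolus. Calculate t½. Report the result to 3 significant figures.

41.1 hours

k = ln(C₁/C₂) / (t₂ − t₁) = ln(200/34.0) / (135 − 30.0)
  = 1.772 / 105.0 = 0.01688 hr⁻¹
t½ = ln 2 / k = ln 2 / 0.01688 ≈ 41.1 hours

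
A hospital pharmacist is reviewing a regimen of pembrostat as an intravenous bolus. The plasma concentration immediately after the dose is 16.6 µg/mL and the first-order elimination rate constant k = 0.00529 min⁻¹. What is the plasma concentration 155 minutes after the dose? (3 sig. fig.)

7.31 µg/mL

C(t) = C₀ e^(−kt) = 16.6 × e^(−0.005290 × 155) = 16.6 × e^(−0.8200) = 16.6 × 0.4405 ≈ 7.31 µg/mL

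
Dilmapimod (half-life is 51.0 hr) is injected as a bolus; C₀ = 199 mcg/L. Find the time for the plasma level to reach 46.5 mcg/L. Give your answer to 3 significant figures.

107 hours

k = ln 2 / 51.0 = 0.01359 hr⁻¹
C(t) = C₀ e^(−kt)  ⇒  t = ln(C₀/C) / k
t = ln(199/46.5) / 0.01359 = 1.454 / 0.01359 ≈ 107 hours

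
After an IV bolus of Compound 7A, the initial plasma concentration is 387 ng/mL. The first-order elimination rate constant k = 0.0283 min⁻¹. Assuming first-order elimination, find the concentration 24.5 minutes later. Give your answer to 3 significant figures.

193 ng/mL

C(t) = C₀ e^(−kt) = 387 × e^(−0.02830 × 24.5) = 387 × e^(−0.6934) = 387 × 0.4999 ≈ 193 ng/mL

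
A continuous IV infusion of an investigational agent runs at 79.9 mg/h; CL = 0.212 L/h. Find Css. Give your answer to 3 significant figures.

Css = infusion rate / CL = 79.9 / 0.212 ≈ 377 mg/L

377 mg/L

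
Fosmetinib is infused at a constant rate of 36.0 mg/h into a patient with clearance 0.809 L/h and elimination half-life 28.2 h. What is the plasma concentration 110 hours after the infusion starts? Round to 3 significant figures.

41.5 µg/mL

Css = rate / CL = 36.0 / 0.809 = 44.50 µg/mL
k = ln 2 / 28.2 = 0.02458 h⁻¹
C(t) = Css (1 − e^(−kt)) = 44.50 × (1 − e^(−2.704)) = 44.50 × 0.9330 ≈ 41.5 µg/mL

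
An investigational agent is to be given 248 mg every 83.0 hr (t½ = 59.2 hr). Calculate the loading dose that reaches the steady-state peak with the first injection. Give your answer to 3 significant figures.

k = ln 2 / 59.2 = 0.01171 hr⁻¹
Accumulation ratio R = 1 / (1 − e^(−kτ)) = 1 / (1 − e^(−0.01171×83.0)) = 1 / (1 − 0.3784) = 1.609
Loading dose = maintenance dose × R = 248 × 1.609 ≈ 399 mg

399 mg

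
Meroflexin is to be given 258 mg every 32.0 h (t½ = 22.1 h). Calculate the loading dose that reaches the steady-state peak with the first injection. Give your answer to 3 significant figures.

407 mg

k = ln 2 / 22.1 = 0.03136 h⁻¹
Accumulation ratio R = 1 / (1 − e^(−kτ)) = 1 / (1 − e^(−0.03136×32.0)) = 1 / (1 − 0.3665) = 1.579
Loading dose = maintenance dose × R = 258 × 1.579 ≈ 407 mg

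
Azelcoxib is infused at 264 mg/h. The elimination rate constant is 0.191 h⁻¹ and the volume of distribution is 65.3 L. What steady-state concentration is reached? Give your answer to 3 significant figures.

CL = k · V = 0.191 × 65.3 = 12.47 L/h
Css = rate / CL = 264 / 12.47 ≈ 21.2 mg/L

21.2 mg/L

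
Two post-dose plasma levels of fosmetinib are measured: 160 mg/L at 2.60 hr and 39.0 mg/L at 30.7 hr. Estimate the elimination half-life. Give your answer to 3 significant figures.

13.8 hours

k = ln(C₁/C₂) / (t₂ − t₁) = ln(160/39.0) / (30.7 − 2.60)
  = 1.412 / 28.10 = 0.05024 hr⁻¹
t½ = ln 2 / k = ln 2 / 0.05024 ≈ 13.8 hours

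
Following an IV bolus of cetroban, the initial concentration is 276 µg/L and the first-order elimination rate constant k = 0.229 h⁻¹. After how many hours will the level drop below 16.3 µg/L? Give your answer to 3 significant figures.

12.4 hours

C(t) = C₀ e^(−kt)  ⇒  t = ln(C₀/C) / k
t = ln(276/16.3) / 0.2290 = 2.829 / 0.2290 ≈ 12.4 hours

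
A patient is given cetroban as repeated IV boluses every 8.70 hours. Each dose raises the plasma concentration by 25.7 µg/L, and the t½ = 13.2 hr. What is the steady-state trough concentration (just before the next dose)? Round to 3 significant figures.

44.4 µg/L

k = ln 2 / 13.2 = 0.05251 hr⁻¹
Fraction remaining after one interval: e^(−kτ) = e^(−0.05251 × 8.70) = 0.6333
R = 1 / (1 − 0.6333) = 2.727
Css,max = 25.7 × 2.727 = 70.08 µg/L
Css,min = Css,max × e^(−kτ) = 70.08 × 0.6333 ≈ 44.4 µg/L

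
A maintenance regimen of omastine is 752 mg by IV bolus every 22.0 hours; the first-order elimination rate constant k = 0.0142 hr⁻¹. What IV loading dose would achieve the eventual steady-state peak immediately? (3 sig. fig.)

2800 mg

Accumulation ratio R = 1 / (1 − e^(−kτ)) = 1 / (1 − e^(−0.01420×22.0)) = 1 / (1 − 0.7317) = 3.727
Loading dose = maintenance dose × R = 752 × 3.727 ≈ 2800 mg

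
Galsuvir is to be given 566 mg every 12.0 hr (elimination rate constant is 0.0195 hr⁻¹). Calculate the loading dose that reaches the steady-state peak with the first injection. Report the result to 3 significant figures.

2710 mg

Accumulation ratio R = 1 / (1 − e^(−kτ)) = 1 / (1 − e^(−0.01950×12.0)) = 1 / (1 − 0.7914) = 4.793
Loading dose = maintenance dose × R = 566 × 4.793 ≈ 2710 mg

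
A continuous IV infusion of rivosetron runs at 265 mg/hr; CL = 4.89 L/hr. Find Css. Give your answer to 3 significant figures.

54.2 µg/mL

Css = infusion rate / CL = 265 / 4.89 ≈ 54.2 µg/mL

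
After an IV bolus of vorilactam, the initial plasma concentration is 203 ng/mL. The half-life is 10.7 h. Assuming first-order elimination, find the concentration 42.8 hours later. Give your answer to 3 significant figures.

k = ln 2 / 10.7 = 0.06478 h⁻¹
42.8 h is 4.000 half-lives, so C = 203 × (1/2)^4.000 = 203 × 0.06250 ≈ 12.7 ng/mL

12.7 ng/mL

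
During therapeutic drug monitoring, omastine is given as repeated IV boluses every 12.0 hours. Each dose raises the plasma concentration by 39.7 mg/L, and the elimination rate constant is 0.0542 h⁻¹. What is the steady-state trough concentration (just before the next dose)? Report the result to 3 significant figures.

Fraction remaining after one interval: e^(−kτ) = e^(−0.05420 × 12.0) = 0.5218
R = 1 / (1 − 0.5218) = 2.091
Css,max = 39.7 × 2.091 = 83.03 mg/L
Css,min = Css,max × e^(−kτ) = 83.03 × 0.5218 ≈ 43.3 mg/L

43.3 mg/L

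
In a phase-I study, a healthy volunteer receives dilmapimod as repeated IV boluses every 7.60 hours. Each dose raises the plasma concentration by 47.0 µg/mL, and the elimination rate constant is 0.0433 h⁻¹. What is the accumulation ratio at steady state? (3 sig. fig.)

3.57

Fraction remaining after one interval: e^(−kτ) = e^(−0.04330 × 7.60) = 0.7196
R = 1 / (1 − 0.7196) = 1 / 0.2804 ≈ 3.57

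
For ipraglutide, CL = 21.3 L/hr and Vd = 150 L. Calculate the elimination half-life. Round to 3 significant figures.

k = CL / V = 21.3 / 150 = 0.1420 hr⁻¹
t½ = ln 2 / k = ln 2 / 0.1420 ≈ 4.88 hours

4.88 hours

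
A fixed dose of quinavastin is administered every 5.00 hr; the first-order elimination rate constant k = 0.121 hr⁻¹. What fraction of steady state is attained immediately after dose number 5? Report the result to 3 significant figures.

f_n = 1 − e^(−nkτ) = 1 − e^(−5 × 0.1210 × 5.00) = 1 − e^(−3.025) = 1 − 0.04856 ≈ 0.951

0.951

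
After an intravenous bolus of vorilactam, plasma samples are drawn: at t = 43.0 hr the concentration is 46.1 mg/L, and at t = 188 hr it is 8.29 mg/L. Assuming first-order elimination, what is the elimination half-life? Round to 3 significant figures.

k = ln(C₁/C₂) / (t₂ − t₁) = ln(46.1/8.29) / (188 − 43.0)
  = 1.716 / 145.0 = 0.01183 hr⁻¹
t½ = ln 2 / k = ln 2 / 0.01183 ≈ 58.6 hours

58.6 hours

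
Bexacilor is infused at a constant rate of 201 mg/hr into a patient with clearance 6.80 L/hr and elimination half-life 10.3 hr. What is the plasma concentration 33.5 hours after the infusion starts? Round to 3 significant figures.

Css = rate / CL = 201 / 6.80 = 29.56 mg/L
k = ln 2 / 10.3 = 0.06730 hr⁻¹
C(t) = Css (1 − e^(−kt)) = 29.56 × (1 − e^(−2.254)) = 29.56 × 0.8951 ≈ 26.5 mg/L

26.5 mg/L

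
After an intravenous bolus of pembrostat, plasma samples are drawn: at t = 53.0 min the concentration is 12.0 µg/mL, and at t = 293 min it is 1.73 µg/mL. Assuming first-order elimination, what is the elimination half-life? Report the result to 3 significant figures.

85.9 minutes

k = ln(C₁/C₂) / (t₂ − t₁) = ln(12.0/1.73) / (293 − 53.0)
  = 1.937 / 240.0 = 0.008070 min⁻¹
t½ = ln 2 / k = ln 2 / 0.008070 ≈ 85.9 minutes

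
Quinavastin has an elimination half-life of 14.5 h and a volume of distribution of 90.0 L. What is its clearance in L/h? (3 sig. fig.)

k = ln 2 / t½ = ln 2 / 14.5 = 0.04780 h⁻¹
CL = k · V = 0.04780 × 90.0 ≈ 4.30 L/h

4.30 L/h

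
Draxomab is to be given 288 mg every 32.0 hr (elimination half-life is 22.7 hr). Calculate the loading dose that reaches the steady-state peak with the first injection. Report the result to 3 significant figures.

k = ln 2 / 22.7 = 0.03054 hr⁻¹
Accumulation ratio R = 1 / (1 − e^(−kτ)) = 1 / (1 − e^(−0.03054×32.0)) = 1 / (1 − 0.3764) = 1.604
Loading dose = maintenance dose × R = 288 × 1.604 ≈ 462 mg

462 mg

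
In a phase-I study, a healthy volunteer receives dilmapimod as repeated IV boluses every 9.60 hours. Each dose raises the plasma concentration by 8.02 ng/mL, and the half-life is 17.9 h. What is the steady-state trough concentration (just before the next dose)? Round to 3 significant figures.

17.8 ng/mL

k = ln 2 / 17.9 = 0.03872 h⁻¹
Fraction remaining after one interval: e^(−kτ) = e^(−0.03872 × 9.60) = 0.6895
R = 1 / (1 − 0.6895) = 3.221
Css,max = 8.02 × 3.221 = 25.83 ng/mL
Css,min = Css,max × e^(−kτ) = 25.83 × 0.6895 ≈ 17.8 ng/mL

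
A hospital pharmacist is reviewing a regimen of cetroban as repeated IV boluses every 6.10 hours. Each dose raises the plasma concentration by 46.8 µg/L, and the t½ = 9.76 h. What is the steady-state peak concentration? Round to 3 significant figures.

k = ln 2 / 9.76 = 0.07102 h⁻¹
Fraction remaining after one interval: e^(−kτ) = e^(−0.07102 × 6.10) = 0.6484
R = 1 / (1 − 0.6484) = 2.844
Css,max = 46.8 × 2.844 ≈ 133 µg/L

133 µg/L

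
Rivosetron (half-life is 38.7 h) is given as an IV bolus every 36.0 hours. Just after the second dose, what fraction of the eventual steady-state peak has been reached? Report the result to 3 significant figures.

k = ln 2 / 38.7 = 0.01791 h⁻¹
f_n = 1 − e^(−nkτ) = 1 − e^(−2 × 0.01791 × 36.0) = 1 − e^(−1.290) = 1 − 0.2754 ≈ 0.725

0.725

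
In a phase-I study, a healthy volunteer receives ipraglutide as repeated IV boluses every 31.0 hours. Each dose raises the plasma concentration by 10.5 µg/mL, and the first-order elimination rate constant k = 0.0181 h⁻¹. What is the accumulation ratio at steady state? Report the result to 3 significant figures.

2.33

Fraction remaining after one interval: e^(−kτ) = e^(−0.01810 × 31.0) = 0.5706
R = 1 / (1 − 0.5706) = 1 / 0.4294 ≈ 2.33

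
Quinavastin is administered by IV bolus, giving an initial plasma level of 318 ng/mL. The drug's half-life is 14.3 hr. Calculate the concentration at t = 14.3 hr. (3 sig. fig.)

159 ng/mL

k = ln 2 / 14.3 = 0.04847 hr⁻¹
C(t) = C₀ e^(−kt) = 318 × e^(−0.04847 × 14.3) = 318 × e^(−0.6931) = 318 × 0.5000 ≈ 159 ng/mL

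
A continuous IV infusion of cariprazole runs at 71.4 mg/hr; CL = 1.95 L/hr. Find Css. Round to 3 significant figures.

36.6 mg/L

Css = infusion rate / CL = 71.4 / 1.95 ≈ 36.6 mg/L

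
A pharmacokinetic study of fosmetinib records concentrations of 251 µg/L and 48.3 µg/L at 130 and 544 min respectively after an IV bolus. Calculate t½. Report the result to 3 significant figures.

174 minutes

k = ln(C₁/C₂) / (t₂ − t₁) = ln(251/48.3) / (544 − 130)
  = 1.648 / 414.0 = 0.003981 min⁻¹
t½ = ln 2 / k = ln 2 / 0.003981 ≈ 174 minutes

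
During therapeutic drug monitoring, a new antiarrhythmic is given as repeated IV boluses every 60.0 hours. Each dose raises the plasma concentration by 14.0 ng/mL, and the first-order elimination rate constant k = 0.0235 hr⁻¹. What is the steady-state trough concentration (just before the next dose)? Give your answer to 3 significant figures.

Fraction remaining after one interval: e^(−kτ) = e^(−0.02350 × 60.0) = 0.2441
R = 1 / (1 − 0.2441) = 1.323
Css,max = 14.0 × 1.323 = 18.52 ng/mL
Css,min = Css,max × e^(−kτ) = 18.52 × 0.2441 ≈ 4.52 ng/mL

4.52 ng/mL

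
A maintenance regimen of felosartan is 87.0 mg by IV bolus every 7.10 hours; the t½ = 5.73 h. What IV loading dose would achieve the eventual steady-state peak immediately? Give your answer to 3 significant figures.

151 mg

k = ln 2 / 5.73 = 0.1210 h⁻¹
Accumulation ratio R = 1 / (1 − e^(−kτ)) = 1 / (1 − e^(−0.1210×7.10)) = 1 / (1 − 0.4236) = 1.735
Loading dose = maintenance dose × R = 87.0 × 1.735 ≈ 151 mg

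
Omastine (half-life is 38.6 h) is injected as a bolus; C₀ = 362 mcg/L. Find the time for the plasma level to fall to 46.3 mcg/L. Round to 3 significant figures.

k = ln 2 / 38.6 = 0.01796 h⁻¹
C(t) = C₀ e^(−kt)  ⇒  t = ln(C₀/C) / k
t = ln(362/46.3) / 0.01796 = 2.057 / 0.01796 ≈ 115 hours

115 hours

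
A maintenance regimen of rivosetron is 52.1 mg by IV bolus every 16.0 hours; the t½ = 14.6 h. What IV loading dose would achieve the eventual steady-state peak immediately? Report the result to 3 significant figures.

97.9 mg

k = ln 2 / 14.6 = 0.04748 h⁻¹
Accumulation ratio R = 1 / (1 − e^(−kτ)) = 1 / (1 − e^(−0.04748×16.0)) = 1 / (1 − 0.4678) = 1.879
Loading dose = maintenance dose × R = 52.1 × 1.879 ≈ 97.9 mg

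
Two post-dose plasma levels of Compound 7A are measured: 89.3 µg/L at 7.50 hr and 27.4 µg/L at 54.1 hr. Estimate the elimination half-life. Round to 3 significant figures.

27.3 hours

k = ln(C₁/C₂) / (t₂ − t₁) = ln(89.3/27.4) / (54.1 − 7.50)
  = 1.181 / 46.60 = 0.02535 hr⁻¹
t½ = ln 2 / k = ln 2 / 0.02535 ≈ 27.3 hours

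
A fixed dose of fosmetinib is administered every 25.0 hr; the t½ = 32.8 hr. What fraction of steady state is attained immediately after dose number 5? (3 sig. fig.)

k = ln 2 / 32.8 = 0.02113 hr⁻¹
f_n = 1 − e^(−nkτ) = 1 − e^(−5 × 0.02113 × 25.0) = 1 − e^(−2.642) = 1 − 0.07125 ≈ 0.929

0.929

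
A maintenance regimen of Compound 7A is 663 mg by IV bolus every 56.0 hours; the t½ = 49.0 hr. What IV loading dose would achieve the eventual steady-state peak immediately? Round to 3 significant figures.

1210 mg

k = ln 2 / 49.0 = 0.01415 hr⁻¹
Accumulation ratio R = 1 / (1 − e^(−kτ)) = 1 / (1 − e^(−0.01415×56.0)) = 1 / (1 − 0.4529) = 1.828
Loading dose = maintenance dose × R = 663 × 1.828 ≈ 1210 mg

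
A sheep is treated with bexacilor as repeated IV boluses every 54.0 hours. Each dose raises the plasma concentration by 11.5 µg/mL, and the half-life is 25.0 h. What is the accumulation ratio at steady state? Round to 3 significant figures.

1.29

k = ln 2 / 25.0 = 0.02773 h⁻¹
Fraction remaining after one interval: e^(−kτ) = e^(−0.02773 × 54.0) = 0.2238
R = 1 / (1 − 0.2238) = 1 / 0.7762 ≈ 1.29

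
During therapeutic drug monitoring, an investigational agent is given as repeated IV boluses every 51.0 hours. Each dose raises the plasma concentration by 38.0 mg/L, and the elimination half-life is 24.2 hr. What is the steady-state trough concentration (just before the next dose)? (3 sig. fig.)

k = ln 2 / 24.2 = 0.02864 hr⁻¹
Fraction remaining after one interval: e^(−kτ) = e^(−0.02864 × 51.0) = 0.2321
R = 1 / (1 − 0.2321) = 1.302
Css,max = 38.0 × 1.302 = 49.48 mg/L
Css,min = Css,max × e^(−kτ) = 49.48 × 0.2321 ≈ 11.5 mg/L

11.5 mg/L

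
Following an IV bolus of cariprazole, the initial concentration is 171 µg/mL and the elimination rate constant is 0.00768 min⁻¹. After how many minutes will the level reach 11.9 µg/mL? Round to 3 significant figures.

C(t) = C₀ e^(−kt)  ⇒  t = ln(C₀/C) / k
t = ln(171/11.9) / 0.007680 = 2.665 / 0.007680 ≈ 347 minutes

347 minutes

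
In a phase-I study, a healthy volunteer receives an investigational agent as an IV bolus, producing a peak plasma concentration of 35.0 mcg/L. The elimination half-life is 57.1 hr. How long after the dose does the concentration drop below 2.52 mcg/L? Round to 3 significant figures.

k = ln 2 / 57.1 = 0.01214 hr⁻¹
C(t) = C₀ e^(−kt)  ⇒  t = ln(C₀/C) / k
t = ln(35.0/2.52) / 0.01214 = 2.631 / 0.01214 ≈ 217 hours

217 hours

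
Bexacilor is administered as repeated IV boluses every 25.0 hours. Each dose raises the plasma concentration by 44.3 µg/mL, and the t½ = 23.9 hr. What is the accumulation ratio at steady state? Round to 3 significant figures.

1.94

k = ln 2 / 23.9 = 0.02900 hr⁻¹
Fraction remaining after one interval: e^(−kτ) = e^(−0.02900 × 25.0) = 0.4843
R = 1 / (1 − 0.4843) = 1 / 0.5157 ≈ 1.94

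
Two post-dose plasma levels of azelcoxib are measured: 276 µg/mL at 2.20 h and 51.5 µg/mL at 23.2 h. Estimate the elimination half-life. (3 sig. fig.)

k = ln(C₁/C₂) / (t₂ − t₁) = ln(276/51.5) / (23.2 − 2.20)
  = 1.679 / 21.00 = 0.07994 h⁻¹
t½ = ln 2 / k = ln 2 / 0.07994 ≈ 8.67 hours

8.67 hours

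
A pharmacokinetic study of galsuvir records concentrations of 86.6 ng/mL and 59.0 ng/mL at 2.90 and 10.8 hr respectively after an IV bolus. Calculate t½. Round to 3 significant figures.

k = ln(C₁/C₂) / (t₂ − t₁) = ln(86.6/59.0) / (10.8 − 2.90)
  = 0.3838 / 7.900 = 0.04858 hr⁻¹
t½ = ln 2 / k = ln 2 / 0.04858 ≈ 14.3 hours

14.3 hours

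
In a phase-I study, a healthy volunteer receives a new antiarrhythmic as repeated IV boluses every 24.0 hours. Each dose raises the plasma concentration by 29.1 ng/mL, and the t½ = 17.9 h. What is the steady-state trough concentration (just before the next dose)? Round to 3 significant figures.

k = ln 2 / 17.9 = 0.03872 h⁻¹
Fraction remaining after one interval: e^(−kτ) = e^(−0.03872 × 24.0) = 0.3948
R = 1 / (1 − 0.3948) = 1.652
Css,max = 29.1 × 1.652 = 48.08 ng/mL
Css,min = Css,max × e^(−kτ) = 48.08 × 0.3948 ≈ 19.0 ng/mL

19.0 ng/mL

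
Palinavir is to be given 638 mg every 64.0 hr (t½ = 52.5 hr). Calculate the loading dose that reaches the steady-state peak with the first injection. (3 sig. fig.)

k = ln 2 / 52.5 = 0.01320 hr⁻¹
Accumulation ratio R = 1 / (1 − e^(−kτ)) = 1 / (1 − e^(−0.01320×64.0)) = 1 / (1 − 0.4296) = 1.753
Loading dose = maintenance dose × R = 638 × 1.753 ≈ 1120 mg

1120 mg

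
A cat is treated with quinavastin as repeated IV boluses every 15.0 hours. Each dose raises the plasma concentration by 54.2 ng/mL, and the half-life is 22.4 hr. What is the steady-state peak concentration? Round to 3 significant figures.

k = ln 2 / 22.4 = 0.03094 hr⁻¹
Fraction remaining after one interval: e^(−kτ) = e^(−0.03094 × 15.0) = 0.6287
R = 1 / (1 − 0.6287) = 2.693
Css,max = 54.2 × 2.693 ≈ 146 ng/mL

146 ng/mL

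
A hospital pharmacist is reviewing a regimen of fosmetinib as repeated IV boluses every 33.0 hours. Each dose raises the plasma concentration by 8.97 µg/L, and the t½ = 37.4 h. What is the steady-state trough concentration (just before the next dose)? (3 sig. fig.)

10.6 µg/L

k = ln 2 / 37.4 = 0.01853 h⁻¹
Fraction remaining after one interval: e^(−kτ) = e^(−0.01853 × 33.0) = 0.5425
R = 1 / (1 − 0.5425) = 2.186
Css,max = 8.97 × 2.186 = 19.61 µg/L
Css,min = Css,max × e^(−kτ) = 19.61 × 0.5425 ≈ 10.6 µg/L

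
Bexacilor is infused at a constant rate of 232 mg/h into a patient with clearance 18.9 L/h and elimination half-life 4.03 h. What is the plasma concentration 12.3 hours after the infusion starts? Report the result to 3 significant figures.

10.8 µg/mL

Css = rate / CL = 232 / 18.9 = 12.28 µg/mL
k = ln 2 / 4.03 = 0.1720 h⁻¹
C(t) = Css (1 − e^(−kt)) = 12.28 × (1 − e^(−2.116)) = 12.28 × 0.8794 ≈ 10.8 µg/mL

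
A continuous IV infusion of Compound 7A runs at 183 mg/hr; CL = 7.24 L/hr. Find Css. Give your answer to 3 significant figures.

Css = infusion rate / CL = 183 / 7.24 ≈ 25.3 mg/L

25.3 mg/L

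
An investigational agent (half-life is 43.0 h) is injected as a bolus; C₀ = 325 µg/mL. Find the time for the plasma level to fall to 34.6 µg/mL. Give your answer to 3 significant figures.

k = ln 2 / 43.0 = 0.01612 h⁻¹
C(t) = C₀ e^(−kt)  ⇒  t = ln(C₀/C) / k
t = ln(325/34.6) / 0.01612 = 2.240 / 0.01612 ≈ 139 hours

139 hours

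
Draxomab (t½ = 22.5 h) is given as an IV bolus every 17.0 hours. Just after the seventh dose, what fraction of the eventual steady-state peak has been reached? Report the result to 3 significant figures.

k = ln 2 / 22.5 = 0.03081 h⁻¹
f_n = 1 − e^(−nkτ) = 1 − e^(−7 × 0.03081 × 17.0) = 1 − e^(−3.666) = 1 − 0.02558 ≈ 0.974

0.974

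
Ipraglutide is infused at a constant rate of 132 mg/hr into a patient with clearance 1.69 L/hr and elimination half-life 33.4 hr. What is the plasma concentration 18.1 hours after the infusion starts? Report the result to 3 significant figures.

24.5 µg/mL

Css = rate / CL = 132 / 1.69 = 78.11 µg/mL
k = ln 2 / 33.4 = 0.02075 hr⁻¹
C(t) = Css (1 − e^(−kt)) = 78.11 × (1 − e^(−0.3756)) = 78.11 × 0.3131 ≈ 24.5 µg/mL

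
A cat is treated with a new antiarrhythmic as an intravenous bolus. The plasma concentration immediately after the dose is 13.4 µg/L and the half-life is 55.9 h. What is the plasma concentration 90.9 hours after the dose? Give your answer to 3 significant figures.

k = ln 2 / 55.9 = 0.01240 h⁻¹
90.9 h is 1.626 half-lives, so C = 13.4 × (1/2)^1.626 = 13.4 × 0.3240 ≈ 4.34 µg/L

4.34 µg/L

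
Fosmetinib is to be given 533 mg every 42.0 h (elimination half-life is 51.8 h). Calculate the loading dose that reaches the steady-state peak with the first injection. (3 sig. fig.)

k = ln 2 / 51.8 = 0.01338 h⁻¹
Accumulation ratio R = 1 / (1 − e^(−kτ)) = 1 / (1 − e^(−0.01338×42.0)) = 1 / (1 − 0.5701) = 2.326
Loading dose = maintenance dose × R = 533 × 2.326 ≈ 1240 mg

1240 mg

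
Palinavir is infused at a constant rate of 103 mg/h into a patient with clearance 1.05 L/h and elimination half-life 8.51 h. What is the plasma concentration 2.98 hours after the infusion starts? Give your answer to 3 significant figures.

Css = rate / CL = 103 / 1.05 = 98.10 µg/mL
k = ln 2 / 8.51 = 0.08145 h⁻¹
C(t) = Css (1 − e^(−kt)) = 98.10 × (1 − e^(−0.2427)) = 98.10 × 0.2155 ≈ 21.1 µg/mL

21.1 µg/mL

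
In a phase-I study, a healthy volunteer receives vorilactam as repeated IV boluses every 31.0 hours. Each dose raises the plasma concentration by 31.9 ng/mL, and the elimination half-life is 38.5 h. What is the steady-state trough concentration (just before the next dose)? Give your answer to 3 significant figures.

k = ln 2 / 38.5 = 0.01800 h⁻¹
Fraction remaining after one interval: e^(−kτ) = e^(−0.01800 × 31.0) = 0.5723
R = 1 / (1 − 0.5723) = 2.338
Css,max = 31.9 × 2.338 = 74.58 ng/mL
Css,min = Css,max × e^(−kτ) = 74.58 × 0.5723 ≈ 42.7 ng/mL

42.7 ng/mL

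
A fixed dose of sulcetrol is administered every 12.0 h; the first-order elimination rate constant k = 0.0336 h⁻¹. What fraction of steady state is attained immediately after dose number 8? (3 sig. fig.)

f_n = 1 − e^(−nkτ) = 1 − e^(−8 × 0.03360 × 12.0) = 1 − e^(−3.226) = 1 − 0.03973 ≈ 0.960

0.960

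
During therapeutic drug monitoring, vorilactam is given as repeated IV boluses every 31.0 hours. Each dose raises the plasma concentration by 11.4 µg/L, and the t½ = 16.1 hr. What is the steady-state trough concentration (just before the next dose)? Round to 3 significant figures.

k = ln 2 / 16.1 = 0.04305 hr⁻¹
Fraction remaining after one interval: e^(−kτ) = e^(−0.04305 × 31.0) = 0.2633
R = 1 / (1 − 0.2633) = 1.357
Css,max = 11.4 × 1.357 = 15.47 µg/L
Css,min = Css,max × e^(−kτ) = 15.47 × 0.2633 ≈ 4.07 µg/L

4.07 µg/L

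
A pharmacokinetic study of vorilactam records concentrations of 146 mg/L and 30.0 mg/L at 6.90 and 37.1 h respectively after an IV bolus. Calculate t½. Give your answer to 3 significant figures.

k = ln(C₁/C₂) / (t₂ − t₁) = ln(146/30.0) / (37.1 − 6.90)
  = 1.582 / 30.20 = 0.05240 h⁻¹
t½ = ln 2 / k = ln 2 / 0.05240 ≈ 13.2 hours

13.2 hours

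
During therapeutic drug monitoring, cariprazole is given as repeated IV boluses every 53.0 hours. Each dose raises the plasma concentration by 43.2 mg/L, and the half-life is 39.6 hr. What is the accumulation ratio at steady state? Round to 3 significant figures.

1.65

k = ln 2 / 39.6 = 0.01750 hr⁻¹
Fraction remaining after one interval: e^(−kτ) = e^(−0.01750 × 53.0) = 0.3955
R = 1 / (1 − 0.3955) = 1 / 0.6045 ≈ 1.65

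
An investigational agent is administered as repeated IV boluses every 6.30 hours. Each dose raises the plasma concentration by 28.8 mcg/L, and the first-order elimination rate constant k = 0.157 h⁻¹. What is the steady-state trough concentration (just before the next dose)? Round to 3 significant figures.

17.1 mcg/L

Fraction remaining after one interval: e^(−kτ) = e^(−0.1570 × 6.30) = 0.3719
R = 1 / (1 − 0.3719) = 1.592
Css,max = 28.8 × 1.592 = 45.85 mcg/L
Css,min = Css,max × e^(−kτ) = 45.85 × 0.3719 ≈ 17.1 mcg/L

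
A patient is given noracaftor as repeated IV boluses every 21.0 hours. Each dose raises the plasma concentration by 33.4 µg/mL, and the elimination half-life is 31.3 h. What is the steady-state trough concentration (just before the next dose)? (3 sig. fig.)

56.4 µg/mL

k = ln 2 / 31.3 = 0.02215 h⁻¹
Fraction remaining after one interval: e^(−kτ) = e^(−0.02215 × 21.0) = 0.6281
R = 1 / (1 − 0.6281) = 2.689
Css,max = 33.4 × 2.689 = 89.81 µg/mL
Css,min = Css,max × e^(−kτ) = 89.81 × 0.6281 ≈ 56.4 µg/mL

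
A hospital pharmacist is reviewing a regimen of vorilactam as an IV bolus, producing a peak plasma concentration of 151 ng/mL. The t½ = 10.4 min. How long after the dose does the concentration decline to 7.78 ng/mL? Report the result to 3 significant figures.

k = ln 2 / 10.4 = 0.06665 min⁻¹
C(t) = C₀ e^(−kt)  ⇒  t = ln(C₀/C) / k
t = ln(151/7.78) / 0.06665 = 2.966 / 0.06665 ≈ 44.5 minutes

44.5 minutes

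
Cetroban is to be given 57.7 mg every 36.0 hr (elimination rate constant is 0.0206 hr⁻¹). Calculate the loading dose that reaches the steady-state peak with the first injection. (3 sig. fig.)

110 mg

Accumulation ratio R = 1 / (1 − e^(−kτ)) = 1 / (1 − e^(−0.02060×36.0)) = 1 / (1 − 0.4764) = 1.910
Loading dose = maintenance dose × R = 57.7 × 1.910 ≈ 110 mg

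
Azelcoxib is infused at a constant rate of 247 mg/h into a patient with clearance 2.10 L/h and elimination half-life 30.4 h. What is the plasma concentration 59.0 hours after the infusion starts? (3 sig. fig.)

Css = rate / CL = 247 / 2.10 = 117.6 µg/mL
k = ln 2 / 30.4 = 0.02280 h⁻¹
C(t) = Css (1 − e^(−kt)) = 117.6 × (1 − e^(−1.345)) = 117.6 × 0.7395 ≈ 87.0 µg/mL

87.0 µg/mL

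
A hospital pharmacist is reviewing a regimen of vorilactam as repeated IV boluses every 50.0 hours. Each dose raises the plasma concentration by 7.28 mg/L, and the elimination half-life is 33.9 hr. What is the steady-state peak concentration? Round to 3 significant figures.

k = ln 2 / 33.9 = 0.02045 hr⁻¹
Fraction remaining after one interval: e^(−kτ) = e^(−0.02045 × 50.0) = 0.3598
R = 1 / (1 − 0.3598) = 1.562
Css,max = 7.28 × 1.562 ≈ 11.4 mg/L

11.4 mg/L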